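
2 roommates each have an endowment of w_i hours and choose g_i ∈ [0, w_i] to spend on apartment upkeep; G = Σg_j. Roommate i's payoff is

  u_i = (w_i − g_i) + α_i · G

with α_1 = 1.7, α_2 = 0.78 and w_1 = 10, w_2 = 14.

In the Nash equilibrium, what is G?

∂u_i/∂g_i = α_i − 1, so roommate i contributes w_i if α_i > 1, else 0.
α_i > 1 for i ∈ {1}; NE contributions (10, 0), G = 10.

10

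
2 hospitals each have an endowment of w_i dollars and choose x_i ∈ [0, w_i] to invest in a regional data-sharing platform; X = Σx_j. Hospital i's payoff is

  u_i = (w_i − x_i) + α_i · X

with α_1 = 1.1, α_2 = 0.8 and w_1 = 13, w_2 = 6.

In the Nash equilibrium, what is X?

13

∂u_i/∂x_i = α_i − 1, so hospital i contributes w_i if α_i > 1, else 0.
α_i > 1 for i ∈ {1}; NE contributions (13, 0), X = 13.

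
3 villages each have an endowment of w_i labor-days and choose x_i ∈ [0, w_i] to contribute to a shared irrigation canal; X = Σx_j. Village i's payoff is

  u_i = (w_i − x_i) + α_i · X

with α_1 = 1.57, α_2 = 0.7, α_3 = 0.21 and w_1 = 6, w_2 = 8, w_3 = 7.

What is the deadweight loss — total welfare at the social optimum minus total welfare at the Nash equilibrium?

22.2

∂u_i/∂x_i = α_i − 1, so village i contributes w_i if α_i > 1, else 0.
α_i > 1 for i ∈ {1}; NE contributions (6, 0, 0), X = 6.
W^NE = Σw_i − X^NE + (Σα_i)·X^NE = 21 + 1.48·6 = 29.88.
Planner: ∂(Σu_j)/∂x_i = Σα_j − 1 = 1.48 > 0, so everyone contributes w_i; X^SO = 21, W^SO = 21 + 1.48·21 = 52.08.
Deadweight loss = 22.2.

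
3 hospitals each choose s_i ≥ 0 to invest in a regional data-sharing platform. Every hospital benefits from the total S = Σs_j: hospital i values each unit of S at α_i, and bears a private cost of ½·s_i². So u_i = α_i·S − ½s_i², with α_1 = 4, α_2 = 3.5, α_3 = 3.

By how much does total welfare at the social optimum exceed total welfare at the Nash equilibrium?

73.75

Hospital i's FOC: ∂u_i/∂s_i = α_i − s_i = 0, so s_i* = α_i.
NE contributions = (4, 3.5, 3); S = 10.5.
W^NE = (Σα)·S − ½Σα_i² = 10.5² − ½·37.25 = 91.625.
Planner sets s_i = Σα_j = 10.5 for every i, so S^SO = 3·10.5 = 31.5.
W^SO = (Σα)·S^SO − ½·3·(Σα)² = (3/2)·10.5² = 165.375.
Deadweight loss = W^SO − W^NE = 73.75.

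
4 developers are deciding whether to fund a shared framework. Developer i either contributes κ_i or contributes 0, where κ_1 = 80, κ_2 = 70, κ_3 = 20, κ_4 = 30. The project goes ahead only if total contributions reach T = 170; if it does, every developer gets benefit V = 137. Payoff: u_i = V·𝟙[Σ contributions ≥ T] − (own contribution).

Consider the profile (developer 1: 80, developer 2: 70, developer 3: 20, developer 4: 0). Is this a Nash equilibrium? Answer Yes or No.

Total = 170 ≥ 170: provided.
Developer 1 (pledges 80, payoff 57): dropping to 0 → total 90, payoff 0. No gain.
Developer 2 (pledges 70, payoff 67): dropping to 0 → total 100, payoff 0. No gain.
Developer 3 (pledges 20, payoff 117): dropping to 0 → total 150, payoff 0. No gain.
Developer 4 (pledges 0, payoff 137): pledging 30 → total 200, payoff 107. No gain.

Yes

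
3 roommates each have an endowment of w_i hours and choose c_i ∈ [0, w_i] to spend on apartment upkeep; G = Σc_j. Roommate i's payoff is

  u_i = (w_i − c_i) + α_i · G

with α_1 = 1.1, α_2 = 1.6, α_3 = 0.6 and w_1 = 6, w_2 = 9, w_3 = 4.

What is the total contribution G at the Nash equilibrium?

∂u_i/∂c_i = α_i − 1, so roommate i contributes w_i if α_i > 1, else 0.
α_i > 1 for i ∈ {1, 2}; NE contributions (6, 9, 0), G = 15.

15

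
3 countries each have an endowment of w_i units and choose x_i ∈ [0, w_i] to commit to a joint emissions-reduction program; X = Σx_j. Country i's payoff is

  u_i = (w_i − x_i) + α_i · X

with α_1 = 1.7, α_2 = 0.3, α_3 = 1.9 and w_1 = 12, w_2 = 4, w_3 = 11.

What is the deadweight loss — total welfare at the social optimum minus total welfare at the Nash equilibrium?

11.6

∂u_i/∂x_i = α_i − 1, so country i contributes w_i if α_i > 1, else 0.
α_i > 1 for i ∈ {1, 3}; NE contributions (12, 0, 11), X = 23.
W^NE = Σw_i − X^NE + (Σα_i)·X^NE = 27 + 2.9·23 = 93.7.
Planner: ∂(Σu_j)/∂x_i = Σα_j − 1 = 2.9 > 0, so everyone contributes w_i; X^SO = 27, W^SO = 27 + 2.9·27 = 105.3.
Deadweight loss = 11.6.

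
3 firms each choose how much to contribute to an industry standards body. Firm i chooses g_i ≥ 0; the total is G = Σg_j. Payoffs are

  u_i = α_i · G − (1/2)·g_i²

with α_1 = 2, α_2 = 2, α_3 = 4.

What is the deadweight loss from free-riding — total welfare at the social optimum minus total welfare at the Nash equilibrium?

Firm i's FOC: ∂u_i/∂g_i = α_i − g_i = 0, so g_i* = α_i.
NE contributions = (2, 2, 4); G = 8.
W^NE = (Σα)·G − ½Σα_i² = 8² − ½·24 = 52.
Planner sets g_i = Σα_j = 8 for every i, so G^SO = 3·8 = 24.
W^SO = (Σα)·G^SO − ½·3·(Σα)² = (3/2)·8² = 96.
Deadweight loss = W^SO − W^NE = 44.

44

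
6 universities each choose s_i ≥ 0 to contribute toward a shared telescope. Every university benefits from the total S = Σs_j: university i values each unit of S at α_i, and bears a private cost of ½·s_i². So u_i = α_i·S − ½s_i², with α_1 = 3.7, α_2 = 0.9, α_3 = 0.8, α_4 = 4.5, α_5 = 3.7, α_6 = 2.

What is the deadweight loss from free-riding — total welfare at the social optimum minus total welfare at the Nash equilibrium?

University i's FOC: ∂u_i/∂s_i = α_i − s_i = 0, so s_i* = α_i.
NE contributions = (3.7, 0.9, 0.8, 4.5, 3.7, 2); S = 15.6.
W^NE = (Σα)·S − ½Σα_i² = 15.6² − ½·53.08 = 216.82.
Planner sets s_i = Σα_j = 15.6 for every i, so S^SO = 6·15.6 = 93.6.
W^SO = (Σα)·S^SO − ½·6·(Σα)² = (6/2)·15.6² = 730.08.
Deadweight loss = W^SO − W^NE = 513.26.

513.26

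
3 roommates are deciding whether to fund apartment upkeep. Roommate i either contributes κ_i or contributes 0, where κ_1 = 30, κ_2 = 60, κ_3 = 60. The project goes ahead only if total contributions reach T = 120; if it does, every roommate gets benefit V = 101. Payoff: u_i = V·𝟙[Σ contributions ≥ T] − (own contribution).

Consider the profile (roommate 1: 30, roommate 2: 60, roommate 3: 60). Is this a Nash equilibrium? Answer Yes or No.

Total = 150 ≥ 120: provided.
Roommate 1 (pledges 30, payoff 71): dropping to 0 → total 120, payoff 101. Profitable deviation.

No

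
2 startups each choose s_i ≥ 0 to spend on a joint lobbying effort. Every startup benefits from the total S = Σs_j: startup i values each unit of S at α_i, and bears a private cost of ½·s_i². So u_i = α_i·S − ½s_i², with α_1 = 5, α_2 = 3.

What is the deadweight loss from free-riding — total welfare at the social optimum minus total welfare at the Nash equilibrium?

17

Startup i's FOC: ∂u_i/∂s_i = α_i − s_i = 0, so s_i* = α_i.
NE contributions = (5, 3); S = 8.
W^NE = (Σα)·S − ½Σα_i² = 8² − ½·34 = 47.
Planner sets s_i = Σα_j = 8 for every i, so S^SO = 2·8 = 16.
W^SO = (Σα)·S^SO − ½·2·(Σα)² = (2/2)·8² = 64.
Deadweight loss = W^SO − W^NE = 17.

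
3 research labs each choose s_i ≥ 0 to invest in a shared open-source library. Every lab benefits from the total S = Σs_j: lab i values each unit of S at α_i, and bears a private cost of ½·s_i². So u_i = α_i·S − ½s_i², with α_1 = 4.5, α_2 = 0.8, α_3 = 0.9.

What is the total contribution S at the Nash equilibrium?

6.2

Lab i's FOC: ∂u_i/∂s_i = α_i − s_i = 0, so s_i* = α_i.
NE contributions = (4.5, 0.8, 0.9); S = 6.2.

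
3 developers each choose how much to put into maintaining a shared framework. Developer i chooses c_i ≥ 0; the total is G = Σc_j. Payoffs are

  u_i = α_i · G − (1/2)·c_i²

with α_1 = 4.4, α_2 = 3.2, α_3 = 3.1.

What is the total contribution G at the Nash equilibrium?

10.7

Developer i's FOC: ∂u_i/∂c_i = α_i − c_i = 0, so c_i* = α_i.
NE contributions = (4.4, 3.2, 3.1); G = 10.7.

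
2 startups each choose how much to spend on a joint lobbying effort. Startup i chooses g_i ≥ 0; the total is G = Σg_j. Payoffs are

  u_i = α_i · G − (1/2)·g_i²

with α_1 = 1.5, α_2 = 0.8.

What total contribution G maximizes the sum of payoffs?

4.6

Planner FOC: ∂(Σu_j)/∂g_i = (Σα_j) − g_i = 0, so g_i^SO = Σα_j = 2.3 for every i; G^SO = 4.6.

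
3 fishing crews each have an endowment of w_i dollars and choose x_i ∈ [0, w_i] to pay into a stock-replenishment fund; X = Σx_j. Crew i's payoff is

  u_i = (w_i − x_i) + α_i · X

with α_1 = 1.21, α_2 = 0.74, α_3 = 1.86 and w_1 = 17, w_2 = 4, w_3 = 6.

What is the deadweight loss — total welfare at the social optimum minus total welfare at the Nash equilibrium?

∂u_i/∂x_i = α_i − 1, so crew i contributes w_i if α_i > 1, else 0.
α_i > 1 for i ∈ {1, 3}; NE contributions (17, 0, 6), X = 23.
W^NE = Σw_i − X^NE + (Σα_i)·X^NE = 27 + 2.81·23 = 91.63.
Planner: ∂(Σu_j)/∂x_i = Σα_j − 1 = 2.81 > 0, so everyone contributes w_i; X^SO = 27, W^SO = 27 + 2.81·27 = 102.87.
Deadweight loss = 11.24.

11.24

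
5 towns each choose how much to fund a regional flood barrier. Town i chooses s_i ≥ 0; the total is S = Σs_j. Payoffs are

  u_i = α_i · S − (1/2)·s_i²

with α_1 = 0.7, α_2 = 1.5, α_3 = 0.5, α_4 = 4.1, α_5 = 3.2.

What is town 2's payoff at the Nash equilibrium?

Town i's FOC: ∂u_i/∂s_i = α_i − s_i = 0, so s_i* = α_i.
NE contributions = (0.7, 1.5, 0.5, 4.1, 3.2); S = 10.
u_2 = α_2·S − ½·(s_2)² = 1.5·10 − ½·1.5² = 13.875.

13.875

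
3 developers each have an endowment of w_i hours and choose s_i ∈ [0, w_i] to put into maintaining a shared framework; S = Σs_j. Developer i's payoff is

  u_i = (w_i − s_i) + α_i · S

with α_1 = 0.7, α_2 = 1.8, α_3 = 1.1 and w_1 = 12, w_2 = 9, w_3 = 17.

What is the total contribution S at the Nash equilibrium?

26

∂u_i/∂s_i = α_i − 1, so developer i contributes w_i if α_i > 1, else 0.
α_i > 1 for i ∈ {2, 3}; NE contributions (0, 9, 17), S = 26.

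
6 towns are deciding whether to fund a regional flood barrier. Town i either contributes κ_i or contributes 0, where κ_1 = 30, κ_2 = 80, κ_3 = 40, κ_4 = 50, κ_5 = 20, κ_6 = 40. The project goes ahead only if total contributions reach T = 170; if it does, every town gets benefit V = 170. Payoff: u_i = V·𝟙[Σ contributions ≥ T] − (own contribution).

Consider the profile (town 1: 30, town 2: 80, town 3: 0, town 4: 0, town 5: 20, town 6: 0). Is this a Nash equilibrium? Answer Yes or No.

Total = 130 < 170: not provided.
Town 1 (pledges 30, payoff -30): dropping to 0 → total 100, payoff 0. Profitable deviation.

No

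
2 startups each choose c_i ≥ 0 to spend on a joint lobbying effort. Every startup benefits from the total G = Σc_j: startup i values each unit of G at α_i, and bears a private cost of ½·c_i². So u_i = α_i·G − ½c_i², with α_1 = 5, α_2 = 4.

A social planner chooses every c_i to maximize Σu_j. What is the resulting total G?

Planner FOC: ∂(Σu_j)/∂c_i = (Σα_j) − c_i = 0, so c_i^SO = Σα_j = 9 for every i; G^SO = 18.

18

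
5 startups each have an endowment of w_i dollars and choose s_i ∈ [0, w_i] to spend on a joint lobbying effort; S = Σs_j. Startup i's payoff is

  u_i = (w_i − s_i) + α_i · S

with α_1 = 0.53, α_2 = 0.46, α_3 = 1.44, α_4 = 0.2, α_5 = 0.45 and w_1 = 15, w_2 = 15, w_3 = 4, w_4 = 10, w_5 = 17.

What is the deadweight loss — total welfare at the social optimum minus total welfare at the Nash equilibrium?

∂u_i/∂s_i = α_i − 1, so startup i contributes w_i if α_i > 1, else 0.
α_i > 1 for i ∈ {3}; NE contributions (0, 0, 4, 0, 0), S = 4.
W^NE = Σw_i − S^NE + (Σα_i)·S^NE = 61 + 2.08·4 = 69.32.
Planner: ∂(Σu_j)/∂s_i = Σα_j − 1 = 2.08 > 0, so everyone contributes w_i; S^SO = 61, W^SO = 61 + 2.08·61 = 187.88.
Deadweight loss = 118.56.

118.56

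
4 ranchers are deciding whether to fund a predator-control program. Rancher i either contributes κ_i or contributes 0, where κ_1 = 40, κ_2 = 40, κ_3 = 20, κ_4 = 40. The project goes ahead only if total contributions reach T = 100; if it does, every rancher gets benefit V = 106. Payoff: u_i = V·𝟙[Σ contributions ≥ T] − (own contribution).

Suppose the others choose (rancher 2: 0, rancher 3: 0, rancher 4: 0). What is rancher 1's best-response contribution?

0

Others' total = 0. Even contributing 40 gives 40 < 100: no benefit either way.
Best response: 0.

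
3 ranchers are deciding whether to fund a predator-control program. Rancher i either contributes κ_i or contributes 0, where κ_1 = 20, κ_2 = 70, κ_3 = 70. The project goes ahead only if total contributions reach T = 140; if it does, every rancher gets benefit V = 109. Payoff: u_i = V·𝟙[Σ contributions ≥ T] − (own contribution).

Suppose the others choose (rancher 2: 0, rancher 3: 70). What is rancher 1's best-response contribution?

Others' total = 70. Even contributing 20 gives 90 < 140: no benefit either way.
Best response: 0.

0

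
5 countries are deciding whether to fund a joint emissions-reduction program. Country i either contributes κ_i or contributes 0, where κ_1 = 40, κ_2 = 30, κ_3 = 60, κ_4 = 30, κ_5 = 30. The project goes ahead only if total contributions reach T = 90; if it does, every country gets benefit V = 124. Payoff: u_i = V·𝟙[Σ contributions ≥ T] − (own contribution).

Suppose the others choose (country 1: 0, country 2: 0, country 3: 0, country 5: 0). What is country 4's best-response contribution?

0

Others' total = 0. Even contributing 30 gives 30 < 90: no benefit either way.
Best response: 0.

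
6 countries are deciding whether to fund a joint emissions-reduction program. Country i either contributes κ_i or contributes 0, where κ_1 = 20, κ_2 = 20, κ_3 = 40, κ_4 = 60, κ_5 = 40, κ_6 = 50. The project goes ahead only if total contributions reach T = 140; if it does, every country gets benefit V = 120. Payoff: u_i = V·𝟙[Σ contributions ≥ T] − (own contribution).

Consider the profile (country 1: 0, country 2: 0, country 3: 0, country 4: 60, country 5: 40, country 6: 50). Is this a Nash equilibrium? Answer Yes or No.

Total = 150 ≥ 140: provided.
Country 1 (pledges 0, payoff 120): pledging 20 → total 170, payoff 100. No gain.
Country 2 (pledges 0, payoff 120): pledging 20 → total 170, payoff 100. No gain.
Country 3 (pledges 0, payoff 120): pledging 40 → total 190, payoff 80. No gain.
Country 4 (pledges 60, payoff 60): dropping to 0 → total 90, payoff 0. No gain.
Country 5 (pledges 40, payoff 80): dropping to 0 → total 110, payoff 0. No gain.
Country 6 (pledges 50, payoff 70): dropping to 0 → total 100, payoff 0. No gain.

Yes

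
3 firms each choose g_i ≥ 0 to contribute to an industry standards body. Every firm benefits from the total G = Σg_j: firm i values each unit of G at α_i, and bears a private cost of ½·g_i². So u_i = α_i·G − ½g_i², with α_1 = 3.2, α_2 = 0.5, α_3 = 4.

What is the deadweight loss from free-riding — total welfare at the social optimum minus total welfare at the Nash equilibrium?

42.89

Firm i's FOC: ∂u_i/∂g_i = α_i − g_i = 0, so g_i* = α_i.
NE contributions = (3.2, 0.5, 4); G = 7.7.
W^NE = (Σα)·G − ½Σα_i² = 7.7² − ½·26.49 = 46.045.
Planner sets g_i = Σα_j = 7.7 for every i, so G^SO = 3·7.7 = 23.1.
W^SO = (Σα)·G^SO − ½·3·(Σα)² = (3/2)·7.7² = 88.935.
Deadweight loss = W^SO − W^NE = 42.89.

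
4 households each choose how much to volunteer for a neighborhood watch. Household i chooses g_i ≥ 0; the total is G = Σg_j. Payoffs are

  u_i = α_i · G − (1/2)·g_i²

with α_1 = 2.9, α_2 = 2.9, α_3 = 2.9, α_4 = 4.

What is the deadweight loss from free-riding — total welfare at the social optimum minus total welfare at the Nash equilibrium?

Household i's FOC: ∂u_i/∂g_i = α_i − g_i = 0, so g_i* = α_i.
NE contributions = (2.9, 2.9, 2.9, 4); G = 12.7.
W^NE = (Σα)·G − ½Σα_i² = 12.7² − ½·41.23 = 140.675.
Planner sets g_i = Σα_j = 12.7 for every i, so G^SO = 4·12.7 = 50.8.
W^SO = (Σα)·G^SO − ½·4·(Σα)² = (4/2)·12.7² = 322.58.
Deadweight loss = W^SO − W^NE = 181.905.

181.905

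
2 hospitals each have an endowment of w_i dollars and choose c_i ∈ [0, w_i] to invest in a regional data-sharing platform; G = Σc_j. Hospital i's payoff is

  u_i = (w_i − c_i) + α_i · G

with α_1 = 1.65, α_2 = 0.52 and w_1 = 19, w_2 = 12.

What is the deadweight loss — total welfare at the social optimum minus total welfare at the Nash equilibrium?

14.04

∂u_i/∂c_i = α_i − 1, so hospital i contributes w_i if α_i > 1, else 0.
α_i > 1 for i ∈ {1}; NE contributions (19, 0), G = 19.
W^NE = Σw_i − G^NE + (Σα_i)·G^NE = 31 + 1.17·19 = 53.23.
Planner: ∂(Σu_j)/∂c_i = Σα_j − 1 = 1.17 > 0, so everyone contributes w_i; G^SO = 31, W^SO = 31 + 1.17·31 = 67.27.
Deadweight loss = 14.04.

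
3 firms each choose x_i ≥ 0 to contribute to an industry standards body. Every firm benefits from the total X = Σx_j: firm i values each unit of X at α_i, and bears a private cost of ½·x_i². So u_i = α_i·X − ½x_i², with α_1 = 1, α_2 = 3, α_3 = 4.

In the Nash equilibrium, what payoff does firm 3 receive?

Firm i's FOC: ∂u_i/∂x_i = α_i − x_i = 0, so x_i* = α_i.
NE contributions = (1, 3, 4); X = 8.
u_3 = α_3·X − ½·(x_3)² = 4·8 − ½·4² = 24.

24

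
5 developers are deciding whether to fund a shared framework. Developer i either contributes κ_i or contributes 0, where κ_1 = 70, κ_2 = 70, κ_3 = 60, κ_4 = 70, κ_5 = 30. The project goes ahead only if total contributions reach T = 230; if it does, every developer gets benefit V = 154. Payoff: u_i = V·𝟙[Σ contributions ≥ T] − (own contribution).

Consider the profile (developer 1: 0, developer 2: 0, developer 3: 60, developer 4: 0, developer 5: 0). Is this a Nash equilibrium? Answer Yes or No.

Total = 60 < 230: not provided.
Developer 1 (pledges 0, payoff 0): pledging 70 → total 130, payoff -70. No gain.
Developer 2 (pledges 0, payoff 0): pledging 70 → total 130, payoff -70. No gain.
Developer 3 (pledges 60, payoff -60): dropping to 0 → total 0, payoff 0. Profitable deviation.

No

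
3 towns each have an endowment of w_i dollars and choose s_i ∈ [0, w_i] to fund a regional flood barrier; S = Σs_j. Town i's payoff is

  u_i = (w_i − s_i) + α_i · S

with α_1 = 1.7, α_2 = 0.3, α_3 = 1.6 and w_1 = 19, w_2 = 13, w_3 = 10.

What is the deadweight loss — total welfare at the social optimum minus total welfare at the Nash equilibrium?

∂u_i/∂s_i = α_i − 1, so town i contributes w_i if α_i > 1, else 0.
α_i > 1 for i ∈ {1, 3}; NE contributions (19, 0, 10), S = 29.
W^NE = Σw_i − S^NE + (Σα_i)·S^NE = 42 + 2.6·29 = 117.4.
Planner: ∂(Σu_j)/∂s_i = Σα_j − 1 = 2.6 > 0, so everyone contributes w_i; S^SO = 42, W^SO = 42 + 2.6·42 = 151.2.
Deadweight loss = 33.8.

33.8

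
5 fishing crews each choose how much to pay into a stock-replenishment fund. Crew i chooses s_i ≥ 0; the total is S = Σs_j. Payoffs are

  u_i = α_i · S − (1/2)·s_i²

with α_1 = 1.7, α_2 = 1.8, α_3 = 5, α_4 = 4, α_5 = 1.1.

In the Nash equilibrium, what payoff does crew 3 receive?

55.5

Crew i's FOC: ∂u_i/∂s_i = α_i − s_i = 0, so s_i* = α_i.
NE contributions = (1.7, 1.8, 5, 4, 1.1); S = 13.6.
u_3 = α_3·S − ½·(s_3)² = 5·13.6 − ½·5² = 55.5.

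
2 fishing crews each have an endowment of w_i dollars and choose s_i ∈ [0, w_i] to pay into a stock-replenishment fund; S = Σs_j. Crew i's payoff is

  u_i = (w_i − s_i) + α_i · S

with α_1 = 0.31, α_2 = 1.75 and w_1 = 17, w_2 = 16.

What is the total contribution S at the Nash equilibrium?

16

∂u_i/∂s_i = α_i − 1, so crew i contributes w_i if α_i > 1, else 0.
α_i > 1 for i ∈ {2}; NE contributions (0, 16), S = 16.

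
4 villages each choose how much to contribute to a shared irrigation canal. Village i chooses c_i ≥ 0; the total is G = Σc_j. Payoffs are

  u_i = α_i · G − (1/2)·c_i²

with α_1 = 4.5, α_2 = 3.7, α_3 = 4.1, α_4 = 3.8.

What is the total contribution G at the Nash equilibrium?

Village i's FOC: ∂u_i/∂c_i = α_i − c_i = 0, so c_i* = α_i.
NE contributions = (4.5, 3.7, 4.1, 3.8); G = 16.1.

16.1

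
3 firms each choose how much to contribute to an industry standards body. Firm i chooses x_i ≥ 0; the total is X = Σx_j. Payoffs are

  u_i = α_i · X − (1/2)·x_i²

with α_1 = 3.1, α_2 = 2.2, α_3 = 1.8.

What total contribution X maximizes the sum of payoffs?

Planner FOC: ∂(Σu_j)/∂x_i = (Σα_j) − x_i = 0, so x_i^SO = Σα_j = 7.1 for every i; X^SO = 21.3.

21.3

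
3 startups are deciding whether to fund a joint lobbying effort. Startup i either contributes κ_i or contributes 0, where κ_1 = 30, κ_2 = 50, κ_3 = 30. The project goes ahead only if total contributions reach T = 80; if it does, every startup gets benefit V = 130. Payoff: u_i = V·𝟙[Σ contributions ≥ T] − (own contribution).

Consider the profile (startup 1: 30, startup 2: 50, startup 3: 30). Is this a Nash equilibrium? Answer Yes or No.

Total = 110 ≥ 80: provided.
Startup 1 (pledges 30, payoff 100): dropping to 0 → total 80, payoff 130. Profitable deviation.

No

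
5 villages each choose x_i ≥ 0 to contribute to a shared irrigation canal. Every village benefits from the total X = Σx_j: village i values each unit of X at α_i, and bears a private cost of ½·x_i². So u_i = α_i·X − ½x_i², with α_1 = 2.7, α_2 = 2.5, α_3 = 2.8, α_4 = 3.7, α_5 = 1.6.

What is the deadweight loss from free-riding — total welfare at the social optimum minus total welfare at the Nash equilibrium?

284.15

Village i's FOC: ∂u_i/∂x_i = α_i − x_i = 0, so x_i* = α_i.
NE contributions = (2.7, 2.5, 2.8, 3.7, 1.6); X = 13.3.
W^NE = (Σα)·X − ½Σα_i² = 13.3² − ½·37.63 = 158.075.
Planner sets x_i = Σα_j = 13.3 for every i, so X^SO = 5·13.3 = 66.5.
W^SO = (Σα)·X^SO − ½·5·(Σα)² = (5/2)·13.3² = 442.225.
Deadweight loss = W^SO − W^NE = 284.15.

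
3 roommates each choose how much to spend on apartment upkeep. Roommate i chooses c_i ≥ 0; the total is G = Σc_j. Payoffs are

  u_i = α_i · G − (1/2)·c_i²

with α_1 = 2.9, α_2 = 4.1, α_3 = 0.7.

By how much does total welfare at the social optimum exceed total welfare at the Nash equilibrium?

Roommate i's FOC: ∂u_i/∂c_i = α_i − c_i = 0, so c_i* = α_i.
NE contributions = (2.9, 4.1, 0.7); G = 7.7.
W^NE = (Σα)·G − ½Σα_i² = 7.7² − ½·25.71 = 46.435.
Planner sets c_i = Σα_j = 7.7 for every i, so G^SO = 3·7.7 = 23.1.
W^SO = (Σα)·G^SO − ½·3·(Σα)² = (3/2)·7.7² = 88.935.
Deadweight loss = W^SO − W^NE = 42.5.

42.5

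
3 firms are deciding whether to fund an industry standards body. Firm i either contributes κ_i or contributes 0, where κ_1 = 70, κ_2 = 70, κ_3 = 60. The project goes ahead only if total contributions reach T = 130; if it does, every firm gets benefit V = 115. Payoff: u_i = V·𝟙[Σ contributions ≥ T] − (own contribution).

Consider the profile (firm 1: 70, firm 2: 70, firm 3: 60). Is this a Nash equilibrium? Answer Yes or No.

No

Total = 200 ≥ 130: provided.
Firm 1 (pledges 70, payoff 45): dropping to 0 → total 130, payoff 115. Profitable deviation.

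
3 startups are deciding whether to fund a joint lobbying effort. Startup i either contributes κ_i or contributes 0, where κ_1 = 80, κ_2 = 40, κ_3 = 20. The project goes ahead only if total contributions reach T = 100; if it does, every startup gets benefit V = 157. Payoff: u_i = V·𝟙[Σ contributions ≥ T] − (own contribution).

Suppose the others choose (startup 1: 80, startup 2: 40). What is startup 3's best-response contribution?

0

Others' total = 120 ≥ 100; contributing adds cost 20 for no extra benefit.
Best response: 0.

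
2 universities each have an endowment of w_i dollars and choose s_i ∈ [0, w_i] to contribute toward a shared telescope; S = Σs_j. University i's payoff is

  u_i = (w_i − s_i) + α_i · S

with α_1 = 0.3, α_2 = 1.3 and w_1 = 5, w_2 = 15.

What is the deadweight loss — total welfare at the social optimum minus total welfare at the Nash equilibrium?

3

∂u_i/∂s_i = α_i − 1, so university i contributes w_i if α_i > 1, else 0.
α_i > 1 for i ∈ {2}; NE contributions (0, 15), S = 15.
W^NE = Σw_i − S^NE + (Σα_i)·S^NE = 20 + 0.6·15 = 29.
Planner: ∂(Σu_j)/∂s_i = Σα_j − 1 = 0.6 > 0, so everyone contributes w_i; S^SO = 20, W^SO = 20 + 0.6·20 = 32.
Deadweight loss = 3.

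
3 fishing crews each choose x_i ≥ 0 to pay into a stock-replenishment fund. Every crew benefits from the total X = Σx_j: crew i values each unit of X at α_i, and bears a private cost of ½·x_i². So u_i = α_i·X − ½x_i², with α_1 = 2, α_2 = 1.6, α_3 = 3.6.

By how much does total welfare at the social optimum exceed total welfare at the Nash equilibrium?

Crew i's FOC: ∂u_i/∂x_i = α_i − x_i = 0, so x_i* = α_i.
NE contributions = (2, 1.6, 3.6); X = 7.2.
W^NE = (Σα)·X − ½Σα_i² = 7.2² − ½·19.52 = 42.08.
Planner sets x_i = Σα_j = 7.2 for every i, so X^SO = 3·7.2 = 21.6.
W^SO = (Σα)·X^SO − ½·3·(Σα)² = (3/2)·7.2² = 77.76.
Deadweight loss = W^SO − W^NE = 35.68.

35.68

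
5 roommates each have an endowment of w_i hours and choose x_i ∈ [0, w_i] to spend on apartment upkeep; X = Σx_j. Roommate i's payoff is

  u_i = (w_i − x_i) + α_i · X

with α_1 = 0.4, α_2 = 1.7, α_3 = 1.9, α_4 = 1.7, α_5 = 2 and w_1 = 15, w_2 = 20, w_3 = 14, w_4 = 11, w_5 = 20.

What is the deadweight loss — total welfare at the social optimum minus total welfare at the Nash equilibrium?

∂u_i/∂x_i = α_i − 1, so roommate i contributes w_i if α_i > 1, else 0.
α_i > 1 for i ∈ {2, 3, 4, 5}; NE contributions (0, 20, 14, 11, 20), X = 65.
W^NE = Σw_i − X^NE + (Σα_i)·X^NE = 80 + 6.7·65 = 515.5.
Planner: ∂(Σu_j)/∂x_i = Σα_j − 1 = 6.7 > 0, so everyone contributes w_i; X^SO = 80, W^SO = 80 + 6.7·80 = 616.
Deadweight loss = 100.5.

100.5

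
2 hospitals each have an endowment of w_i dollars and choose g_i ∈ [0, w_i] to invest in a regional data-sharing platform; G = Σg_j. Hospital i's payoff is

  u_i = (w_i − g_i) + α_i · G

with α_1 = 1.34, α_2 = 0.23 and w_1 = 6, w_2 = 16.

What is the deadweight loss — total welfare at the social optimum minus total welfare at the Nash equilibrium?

∂u_i/∂g_i = α_i − 1, so hospital i contributes w_i if α_i > 1, else 0.
α_i > 1 for i ∈ {1}; NE contributions (6, 0), G = 6.
W^NE = Σw_i − G^NE + (Σα_i)·G^NE = 22 + 0.57·6 = 25.42.
Planner: ∂(Σu_j)/∂g_i = Σα_j − 1 = 0.57 > 0, so everyone contributes w_i; G^SO = 22, W^SO = 22 + 0.57·22 = 34.54.
Deadweight loss = 9.12.

9.12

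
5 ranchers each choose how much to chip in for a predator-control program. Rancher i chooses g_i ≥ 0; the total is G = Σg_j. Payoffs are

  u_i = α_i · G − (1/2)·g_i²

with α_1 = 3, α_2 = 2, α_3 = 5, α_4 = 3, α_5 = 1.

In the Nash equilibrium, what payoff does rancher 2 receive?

26

Rancher i's FOC: ∂u_i/∂g_i = α_i − g_i = 0, so g_i* = α_i.
NE contributions = (3, 2, 5, 3, 1); G = 14.
u_2 = α_2·G − ½·(g_2)² = 2·14 − ½·2² = 26.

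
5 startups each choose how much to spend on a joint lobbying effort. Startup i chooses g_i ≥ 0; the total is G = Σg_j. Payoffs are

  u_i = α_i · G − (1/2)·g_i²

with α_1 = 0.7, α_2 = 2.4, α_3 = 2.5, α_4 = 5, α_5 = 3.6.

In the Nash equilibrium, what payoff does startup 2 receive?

Startup i's FOC: ∂u_i/∂g_i = α_i − g_i = 0, so g_i* = α_i.
NE contributions = (0.7, 2.4, 2.5, 5, 3.6); G = 14.2.
u_2 = α_2·G − ½·(g_2)² = 2.4·14.2 − ½·2.4² = 31.2.

31.2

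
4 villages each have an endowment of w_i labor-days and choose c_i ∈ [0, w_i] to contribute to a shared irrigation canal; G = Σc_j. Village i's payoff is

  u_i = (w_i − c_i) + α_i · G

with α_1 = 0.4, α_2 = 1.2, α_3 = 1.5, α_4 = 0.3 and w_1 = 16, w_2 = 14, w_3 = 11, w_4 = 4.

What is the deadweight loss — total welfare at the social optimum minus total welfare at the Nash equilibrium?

∂u_i/∂c_i = α_i − 1, so village i contributes w_i if α_i > 1, else 0.
α_i > 1 for i ∈ {2, 3}; NE contributions (0, 14, 11, 0), G = 25.
W^NE = Σw_i − G^NE + (Σα_i)·G^NE = 45 + 2.4·25 = 105.
Planner: ∂(Σu_j)/∂c_i = Σα_j − 1 = 2.4 > 0, so everyone contributes w_i; G^SO = 45, W^SO = 45 + 2.4·45 = 153.
Deadweight loss = 48.

48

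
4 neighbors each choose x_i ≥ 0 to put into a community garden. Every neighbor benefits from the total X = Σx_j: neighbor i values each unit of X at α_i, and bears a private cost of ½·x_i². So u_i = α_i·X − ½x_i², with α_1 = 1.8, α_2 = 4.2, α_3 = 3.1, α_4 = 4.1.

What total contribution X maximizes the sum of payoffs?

Planner FOC: ∂(Σu_j)/∂x_i = (Σα_j) − x_i = 0, so x_i^SO = Σα_j = 13.2 for every i; X^SO = 52.8.

52.8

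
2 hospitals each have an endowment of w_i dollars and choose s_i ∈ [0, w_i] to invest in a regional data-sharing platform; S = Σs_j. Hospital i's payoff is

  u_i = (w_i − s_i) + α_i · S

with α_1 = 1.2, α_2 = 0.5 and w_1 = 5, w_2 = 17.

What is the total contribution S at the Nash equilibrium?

∂u_i/∂s_i = α_i − 1, so hospital i contributes w_i if α_i > 1, else 0.
α_i > 1 for i ∈ {1}; NE contributions (5, 0), S = 5.

5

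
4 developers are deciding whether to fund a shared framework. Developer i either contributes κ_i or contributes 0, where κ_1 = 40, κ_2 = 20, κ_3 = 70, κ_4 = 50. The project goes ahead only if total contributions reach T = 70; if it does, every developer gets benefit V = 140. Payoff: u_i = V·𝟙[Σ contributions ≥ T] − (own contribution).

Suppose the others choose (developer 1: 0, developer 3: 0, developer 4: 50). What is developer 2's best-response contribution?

20

Others' total = 50. Contributing 20 brings total to 70 ≥ 70: gain V − κ_2 = 120.
Best response: 20.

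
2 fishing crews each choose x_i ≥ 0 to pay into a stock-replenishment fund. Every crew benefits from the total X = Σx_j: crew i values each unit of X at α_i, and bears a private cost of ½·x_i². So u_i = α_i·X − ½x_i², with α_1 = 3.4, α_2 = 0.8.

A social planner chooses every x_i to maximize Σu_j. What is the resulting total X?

Planner FOC: ∂(Σu_j)/∂x_i = (Σα_j) − x_i = 0, so x_i^SO = Σα_j = 4.2 for every i; X^SO = 8.4.

8.4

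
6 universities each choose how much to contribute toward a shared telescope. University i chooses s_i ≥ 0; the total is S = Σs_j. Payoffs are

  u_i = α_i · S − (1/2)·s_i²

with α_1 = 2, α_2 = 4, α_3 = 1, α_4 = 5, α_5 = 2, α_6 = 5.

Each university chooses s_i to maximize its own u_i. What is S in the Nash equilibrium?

19

University i's FOC: ∂u_i/∂s_i = α_i − s_i = 0, so s_i* = α_i.
NE contributions = (2, 4, 1, 5, 2, 5); S = 19.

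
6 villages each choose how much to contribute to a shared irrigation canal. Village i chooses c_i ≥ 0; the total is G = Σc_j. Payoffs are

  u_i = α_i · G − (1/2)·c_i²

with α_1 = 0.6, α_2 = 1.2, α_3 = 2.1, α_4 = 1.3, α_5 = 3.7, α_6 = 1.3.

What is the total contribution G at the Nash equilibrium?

10.2

Village i's FOC: ∂u_i/∂c_i = α_i − c_i = 0, so c_i* = α_i.
NE contributions = (0.6, 1.2, 2.1, 1.3, 3.7, 1.3); G = 10.2.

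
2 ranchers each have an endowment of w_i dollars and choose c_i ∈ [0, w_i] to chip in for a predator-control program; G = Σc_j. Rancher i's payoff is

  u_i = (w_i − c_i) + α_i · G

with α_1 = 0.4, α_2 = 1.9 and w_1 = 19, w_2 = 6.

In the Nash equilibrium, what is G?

∂u_i/∂c_i = α_i − 1, so rancher i contributes w_i if α_i > 1, else 0.
α_i > 1 for i ∈ {2}; NE contributions (0, 6), G = 6.

6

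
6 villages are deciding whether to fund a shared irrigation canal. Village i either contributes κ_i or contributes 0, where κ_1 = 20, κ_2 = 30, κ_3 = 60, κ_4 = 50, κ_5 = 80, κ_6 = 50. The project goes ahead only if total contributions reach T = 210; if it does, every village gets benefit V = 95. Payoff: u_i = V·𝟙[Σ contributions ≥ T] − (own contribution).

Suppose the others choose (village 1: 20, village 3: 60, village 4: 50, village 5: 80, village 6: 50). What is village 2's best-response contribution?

Others' total = 260 ≥ 210; contributing adds cost 30 for no extra benefit.
Best response: 0.

0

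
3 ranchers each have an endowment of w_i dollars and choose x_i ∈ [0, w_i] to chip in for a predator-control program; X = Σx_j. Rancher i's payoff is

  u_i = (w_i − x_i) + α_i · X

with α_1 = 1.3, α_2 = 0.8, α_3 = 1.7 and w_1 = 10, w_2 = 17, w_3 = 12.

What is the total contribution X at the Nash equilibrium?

∂u_i/∂x_i = α_i − 1, so rancher i contributes w_i if α_i > 1, else 0.
α_i > 1 for i ∈ {1, 3}; NE contributions (10, 0, 12), X = 22.

22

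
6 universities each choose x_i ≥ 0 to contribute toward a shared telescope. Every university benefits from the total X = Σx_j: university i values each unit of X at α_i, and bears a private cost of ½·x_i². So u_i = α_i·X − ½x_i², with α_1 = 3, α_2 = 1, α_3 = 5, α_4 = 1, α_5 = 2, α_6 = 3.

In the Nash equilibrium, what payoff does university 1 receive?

40.5

University i's FOC: ∂u_i/∂x_i = α_i − x_i = 0, so x_i* = α_i.
NE contributions = (3, 1, 5, 1, 2, 3); X = 15.
u_1 = α_1·X − ½·(x_1)² = 3·15 − ½·3² = 40.5.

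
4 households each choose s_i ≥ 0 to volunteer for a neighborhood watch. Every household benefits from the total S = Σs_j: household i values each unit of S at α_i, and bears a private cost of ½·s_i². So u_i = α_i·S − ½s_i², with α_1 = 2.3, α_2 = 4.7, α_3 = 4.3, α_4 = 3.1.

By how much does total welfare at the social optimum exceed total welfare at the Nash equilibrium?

Household i's FOC: ∂u_i/∂s_i = α_i − s_i = 0, so s_i* = α_i.
NE contributions = (2.3, 4.7, 4.3, 3.1); S = 14.4.
W^NE = (Σα)·S − ½Σα_i² = 14.4² − ½·55.48 = 179.62.
Planner sets s_i = Σα_j = 14.4 for every i, so S^SO = 4·14.4 = 57.6.
W^SO = (Σα)·S^SO − ½·4·(Σα)² = (4/2)·14.4² = 414.72.
Deadweight loss = W^SO − W^NE = 235.1.

235.1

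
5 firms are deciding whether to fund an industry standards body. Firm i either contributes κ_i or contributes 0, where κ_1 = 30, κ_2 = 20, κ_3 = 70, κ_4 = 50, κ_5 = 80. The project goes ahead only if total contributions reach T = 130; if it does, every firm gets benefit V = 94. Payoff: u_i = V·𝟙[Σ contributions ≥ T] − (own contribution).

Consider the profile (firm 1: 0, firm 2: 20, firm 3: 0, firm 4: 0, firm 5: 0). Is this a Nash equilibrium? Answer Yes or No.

Total = 20 < 130: not provided.
Firm 1 (pledges 0, payoff 0): pledging 30 → total 50, payoff -30. No gain.
Firm 2 (pledges 20, payoff -20): dropping to 0 → total 0, payoff 0. Profitable deviation.

No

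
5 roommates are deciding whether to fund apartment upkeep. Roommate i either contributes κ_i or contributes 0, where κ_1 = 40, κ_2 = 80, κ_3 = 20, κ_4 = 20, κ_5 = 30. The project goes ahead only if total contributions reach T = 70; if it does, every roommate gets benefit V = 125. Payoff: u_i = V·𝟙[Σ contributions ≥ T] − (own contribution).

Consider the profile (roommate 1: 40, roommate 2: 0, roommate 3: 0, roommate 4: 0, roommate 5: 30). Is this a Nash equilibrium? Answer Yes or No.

Total = 70 ≥ 70: provided.
Roommate 1 (pledges 40, payoff 85): dropping to 0 → total 30, payoff 0. No gain.
Roommate 2 (pledges 0, payoff 125): pledging 80 → total 150, payoff 45. No gain.
Roommate 3 (pledges 0, payoff 125): pledging 20 → total 90, payoff 105. No gain.
Roommate 4 (pledges 0, payoff 125): pledging 20 → total 90, payoff 105. No gain.
Roommate 5 (pledges 30, payoff 95): dropping to 0 → total 40, payoff 0. No gain.

Yes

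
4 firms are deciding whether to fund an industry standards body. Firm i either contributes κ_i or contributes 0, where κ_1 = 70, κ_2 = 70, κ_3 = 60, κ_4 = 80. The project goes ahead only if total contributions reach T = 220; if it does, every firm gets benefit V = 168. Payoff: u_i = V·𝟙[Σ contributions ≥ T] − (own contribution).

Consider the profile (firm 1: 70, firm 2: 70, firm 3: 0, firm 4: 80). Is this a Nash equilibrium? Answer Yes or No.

Total = 220 ≥ 220: provided.
Firm 1 (pledges 70, payoff 98): dropping to 0 → total 150, payoff 0. No gain.
Firm 2 (pledges 70, payoff 98): dropping to 0 → total 150, payoff 0. No gain.
Firm 3 (pledges 0, payoff 168): pledging 60 → total 280, payoff 108. No gain.
Firm 4 (pledges 80, payoff 88): dropping to 0 → total 140, payoff 0. No gain.

Yes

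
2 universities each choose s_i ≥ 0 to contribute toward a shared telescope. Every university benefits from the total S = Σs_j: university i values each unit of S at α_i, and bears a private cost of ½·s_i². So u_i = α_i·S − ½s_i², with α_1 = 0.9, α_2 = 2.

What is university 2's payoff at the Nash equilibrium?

3.8

University i's FOC: ∂u_i/∂s_i = α_i − s_i = 0, so s_i* = α_i.
NE contributions = (0.9, 2); S = 2.9.
u_2 = α_2·S − ½·(s_2)² = 2·2.9 − ½·2² = 3.8.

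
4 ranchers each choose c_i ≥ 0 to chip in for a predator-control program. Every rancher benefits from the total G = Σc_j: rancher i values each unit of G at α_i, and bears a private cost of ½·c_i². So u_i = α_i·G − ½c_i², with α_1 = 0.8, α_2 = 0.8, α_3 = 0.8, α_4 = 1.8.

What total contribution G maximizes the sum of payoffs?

16.8

Planner FOC: ∂(Σu_j)/∂c_i = (Σα_j) − c_i = 0, so c_i^SO = Σα_j = 4.2 for every i; G^SO = 16.8.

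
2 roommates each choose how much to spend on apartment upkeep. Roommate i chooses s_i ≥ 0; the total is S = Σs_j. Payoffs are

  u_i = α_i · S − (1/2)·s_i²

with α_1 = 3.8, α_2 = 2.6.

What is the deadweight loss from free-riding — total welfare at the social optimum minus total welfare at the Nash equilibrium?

Roommate i's FOC: ∂u_i/∂s_i = α_i − s_i = 0, so s_i* = α_i.
NE contributions = (3.8, 2.6); S = 6.4.
W^NE = (Σα)·S − ½Σα_i² = 6.4² − ½·21.2 = 30.36.
Planner sets s_i = Σα_j = 6.4 for every i, so S^SO = 2·6.4 = 12.8.
W^SO = (Σα)·S^SO − ½·2·(Σα)² = (2/2)·6.4² = 40.96.
Deadweight loss = W^SO − W^NE = 10.6.

10.6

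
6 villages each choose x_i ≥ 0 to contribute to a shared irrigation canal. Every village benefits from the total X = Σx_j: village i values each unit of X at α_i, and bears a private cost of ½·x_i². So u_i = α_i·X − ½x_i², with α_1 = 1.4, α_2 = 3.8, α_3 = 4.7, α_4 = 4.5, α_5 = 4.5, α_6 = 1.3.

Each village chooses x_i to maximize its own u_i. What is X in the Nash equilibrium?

20.2

Village i's FOC: ∂u_i/∂x_i = α_i − x_i = 0, so x_i* = α_i.
NE contributions = (1.4, 3.8, 4.7, 4.5, 4.5, 1.3); X = 20.2.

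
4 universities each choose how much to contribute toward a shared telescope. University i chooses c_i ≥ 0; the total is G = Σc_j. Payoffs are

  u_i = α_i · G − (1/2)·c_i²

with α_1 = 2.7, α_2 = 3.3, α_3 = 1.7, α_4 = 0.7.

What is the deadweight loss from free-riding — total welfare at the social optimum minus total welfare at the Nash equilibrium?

University i's FOC: ∂u_i/∂c_i = α_i − c_i = 0, so c_i* = α_i.
NE contributions = (2.7, 3.3, 1.7, 0.7); G = 8.4.
W^NE = (Σα)·G − ½Σα_i² = 8.4² − ½·21.56 = 59.78.
Planner sets c_i = Σα_j = 8.4 for every i, so G^SO = 4·8.4 = 33.6.
W^SO = (Σα)·G^SO − ½·4·(Σα)² = (4/2)·8.4² = 141.12.
Deadweight loss = W^SO − W^NE = 81.34.

81.34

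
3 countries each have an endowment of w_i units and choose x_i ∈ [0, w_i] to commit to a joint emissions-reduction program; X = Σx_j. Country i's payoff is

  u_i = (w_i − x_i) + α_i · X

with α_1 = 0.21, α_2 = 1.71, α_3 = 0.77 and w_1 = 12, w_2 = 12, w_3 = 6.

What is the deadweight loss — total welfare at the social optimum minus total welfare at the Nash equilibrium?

30.42

∂u_i/∂x_i = α_i − 1, so country i contributes w_i if α_i > 1, else 0.
α_i > 1 for i ∈ {2}; NE contributions (0, 12, 0), X = 12.
W^NE = Σw_i − X^NE + (Σα_i)·X^NE = 30 + 1.69·12 = 50.28.
Planner: ∂(Σu_j)/∂x_i = Σα_j − 1 = 1.69 > 0, so everyone contributes w_i; X^SO = 30, W^SO = 30 + 1.69·30 = 80.7.
Deadweight loss = 30.42.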